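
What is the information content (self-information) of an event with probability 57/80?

Information content I(x) = -log₂(p(x))
I = -log₂(57/80) = -log₂(0.7125)
I = 0.4890 bits


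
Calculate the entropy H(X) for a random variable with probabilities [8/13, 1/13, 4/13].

H(X) = -Σ p(x) log₂ p(x)
  -8/13 × log₂(8/13) = 0.4310
  -1/13 × log₂(1/13) = 0.2846
  -4/13 × log₂(4/13) = 0.5232
H(X) = 1.2389 bits


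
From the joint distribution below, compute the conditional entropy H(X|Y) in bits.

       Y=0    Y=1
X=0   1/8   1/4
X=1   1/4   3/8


H(X|Y) = Σ_y p(y) H(X|Y=y)
  p(Y=0) = 3/8, H(X|Y=0) = 0.9183
  p(Y=1) = 5/8, H(X|Y=1) = 0.9710
H(X|Y) = 0.3750×0.9183 + 0.6250×0.9710 = 0.9512 bits


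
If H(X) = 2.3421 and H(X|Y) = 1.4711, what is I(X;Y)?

I(X;Y) = H(X) - H(X|Y)
I(X;Y) = 2.3421 - 1.4711 = 0.871 bits


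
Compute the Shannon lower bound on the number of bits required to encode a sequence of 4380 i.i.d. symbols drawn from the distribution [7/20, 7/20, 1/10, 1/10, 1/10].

Entropy H = 2.0568 bits/symbol
Minimum bits = H × n = 2.0568 × 4380
= 9008.69 bits


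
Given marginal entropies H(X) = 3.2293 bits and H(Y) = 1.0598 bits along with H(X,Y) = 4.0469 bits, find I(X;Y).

I(X;Y) = H(X) + H(Y) - H(X,Y)
I(X;Y) = 3.2293 + 1.0598 - 4.0469 = 0.2422 bits


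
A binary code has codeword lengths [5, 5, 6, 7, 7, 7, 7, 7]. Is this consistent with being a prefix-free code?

Kraft inequality: Σ 2^(-l_i) ≤ 1 for prefix-free code
Calculating: 2^(-5) + 2^(-5) + 2^(-6) + 2^(-7) + 2^(-7) + 2^(-7) + 2^(-7) + 2^(-7)
= 0.03125 + 0.03125 + 0.015625 + 0.0078125 + 0.0078125 + 0.0078125 + 0.0078125 + 0.0078125
= 0.1172
Since 0.1172 ≤ 1, prefix-free code exists


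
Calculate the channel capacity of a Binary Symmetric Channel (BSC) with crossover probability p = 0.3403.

For BSC with error probability p:
C = 1 - H(p) where H(p) is binary entropy
H(0.3403) = -0.3403 × log₂(0.3403) - 0.6597 × log₂(0.6597)
H(p) = 0.9251
C = 1 - 0.9251 = 0.0749 bits/use


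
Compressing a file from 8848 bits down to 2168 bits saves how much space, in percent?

Space savings = (1 - Compressed/Original) × 100%
= (1 - 2168/8848) × 100%
= 75.50%


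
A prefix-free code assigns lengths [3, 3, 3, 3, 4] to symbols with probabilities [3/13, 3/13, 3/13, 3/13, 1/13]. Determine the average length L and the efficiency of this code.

Average length L = Σ p_i × l_i = 3.0769 bits
Entropy H = 2.2374 bits
Efficiency η = H/L × 100% = 72.72%


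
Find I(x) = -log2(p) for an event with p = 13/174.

Information content I(x) = -log₂(p(x))
I = -log₂(13/174) = -log₂(0.0747)
I = 3.7425 bits


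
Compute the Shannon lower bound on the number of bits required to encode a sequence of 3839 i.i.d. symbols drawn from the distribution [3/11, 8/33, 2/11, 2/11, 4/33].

Entropy H = 2.2702 bits/symbol
Minimum bits = H × n = 2.2702 × 3839
= 8715.24 bits


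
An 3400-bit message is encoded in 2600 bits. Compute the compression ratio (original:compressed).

Compression ratio = Original / Compressed
= 3400 / 2600 = 1.31:1


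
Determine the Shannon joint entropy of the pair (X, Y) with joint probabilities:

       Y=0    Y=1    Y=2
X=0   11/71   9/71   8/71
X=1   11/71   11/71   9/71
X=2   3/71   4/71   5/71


H(X,Y) = -Σ p(x,y) log₂ p(x,y)
  p(0,0)=11/71: -0.1549 × log₂(0.1549) = 0.4168
  p(0,1)=9/71: -0.1268 × log₂(0.1268) = 0.3777
  p(0,2)=8/71: -0.1127 × log₂(0.1127) = 0.3549
  p(1,0)=11/71: -0.1549 × log₂(0.1549) = 0.4168
  p(1,1)=11/71: -0.1549 × log₂(0.1549) = 0.4168
  p(1,2)=9/71: -0.1268 × log₂(0.1268) = 0.3777
  p(2,0)=3/71: -0.0423 × log₂(0.0423) = 0.1929
  p(2,1)=4/71: -0.0563 × log₂(0.0563) = 0.2338
  p(2,2)=5/71: -0.0704 × log₂(0.0704) = 0.2696
H(X,Y) = 3.0570 bits


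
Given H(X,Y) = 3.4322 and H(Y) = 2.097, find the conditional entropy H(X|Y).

Chain rule: H(X,Y) = H(X|Y) + H(Y)
H(X|Y) = H(X,Y) - H(Y) = 3.4322 - 2.097 = 1.3352 bits


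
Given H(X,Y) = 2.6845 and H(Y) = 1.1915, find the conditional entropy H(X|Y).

Chain rule: H(X,Y) = H(X|Y) + H(Y)
H(X|Y) = H(X,Y) - H(Y) = 2.6845 - 1.1915 = 1.493 bits


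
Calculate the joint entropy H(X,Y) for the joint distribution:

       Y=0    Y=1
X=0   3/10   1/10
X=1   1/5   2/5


H(X,Y) = -Σ p(x,y) log₂ p(x,y)
  p(0,0)=3/10: -0.3000 × log₂(0.3000) = 0.5211
  p(0,1)=1/10: -0.1000 × log₂(0.1000) = 0.3322
  p(1,0)=1/5: -0.2000 × log₂(0.2000) = 0.4644
  p(1,1)=2/5: -0.4000 × log₂(0.4000) = 0.5288
H(X,Y) = 1.8464 bits


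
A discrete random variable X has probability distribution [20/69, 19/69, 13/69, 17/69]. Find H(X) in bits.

H(X) = -Σ p(x) log₂ p(x)
  -20/69 × log₂(20/69) = 0.5179
  -19/69 × log₂(19/69) = 0.5123
  -13/69 × log₂(13/69) = 0.4537
  -17/69 × log₂(17/69) = 0.4979
H(X) = 1.9818 bits


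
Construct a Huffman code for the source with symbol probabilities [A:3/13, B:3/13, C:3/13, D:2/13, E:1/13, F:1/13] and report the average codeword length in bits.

Huffman tree construction:
Combine smallest probabilities repeatedly
Resulting codes:
  A: 00 (length 2)
  B: 01 (length 2)
  C: 10 (length 2)
  D: 110 (length 3)
  E: 1110 (length 4)
  F: 1111 (length 4)
Average length = Σ p(s) × length(s) = 2.4615 bits


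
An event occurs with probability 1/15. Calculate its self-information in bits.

Information content I(x) = -log₂(p(x))
I = -log₂(1/15) = -log₂(0.0667)
I = 3.9069 bits


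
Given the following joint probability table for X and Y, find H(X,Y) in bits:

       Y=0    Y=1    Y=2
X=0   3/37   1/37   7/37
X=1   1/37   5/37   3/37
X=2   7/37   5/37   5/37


H(X,Y) = -Σ p(x,y) log₂ p(x,y)
  p(0,0)=3/37: -0.0811 × log₂(0.0811) = 0.2939
  p(0,1)=1/37: -0.0270 × log₂(0.0270) = 0.1408
  p(0,2)=7/37: -0.1892 × log₂(0.1892) = 0.4545
  p(1,0)=1/37: -0.0270 × log₂(0.0270) = 0.1408
  p(1,1)=5/37: -0.1351 × log₂(0.1351) = 0.3902
  p(1,2)=3/37: -0.0811 × log₂(0.0811) = 0.2939
  p(2,0)=7/37: -0.1892 × log₂(0.1892) = 0.4545
  p(2,1)=5/37: -0.1351 × log₂(0.1351) = 0.3902
  p(2,2)=5/37: -0.1351 × log₂(0.1351) = 0.3902
H(X,Y) = 2.9489 bits


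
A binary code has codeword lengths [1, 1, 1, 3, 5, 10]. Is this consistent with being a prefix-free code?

Kraft inequality: Σ 2^(-l_i) ≤ 1 for prefix-free code
Calculating: 2^(-1) + 2^(-1) + 2^(-1) + 2^(-3) + 2^(-5) + 2^(-10)
= 0.5 + 0.5 + 0.5 + 0.125 + 0.03125 + 0.0009765625
= 1.6572
Since 1.6572 > 1, prefix-free code does not exist


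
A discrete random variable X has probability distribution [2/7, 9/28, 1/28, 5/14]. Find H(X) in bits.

H(X) = -Σ p(x) log₂ p(x)
  -2/7 × log₂(2/7) = 0.5164
  -9/28 × log₂(9/28) = 0.5263
  -1/28 × log₂(1/28) = 0.1717
  -5/14 × log₂(5/14) = 0.5305
H(X) = 1.7449 bits


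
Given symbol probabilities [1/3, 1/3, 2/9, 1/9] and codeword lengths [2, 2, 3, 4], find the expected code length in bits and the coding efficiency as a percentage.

Average length L = Σ p_i × l_i = 2.4444 bits
Entropy H = 1.8911 bits
Efficiency η = H/L × 100% = 77.36%


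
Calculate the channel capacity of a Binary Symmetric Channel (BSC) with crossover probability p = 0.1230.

For BSC with error probability p:
C = 1 - H(p) where H(p) is binary entropy
H(0.1230) = -0.1230 × log₂(0.1230) - 0.8770 × log₂(0.8770)
H(p) = 0.5379
C = 1 - 0.5379 = 0.4621 bits/use


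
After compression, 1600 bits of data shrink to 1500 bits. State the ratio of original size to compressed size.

Compression ratio = Original / Compressed
= 1600 / 1500 = 1.07:1


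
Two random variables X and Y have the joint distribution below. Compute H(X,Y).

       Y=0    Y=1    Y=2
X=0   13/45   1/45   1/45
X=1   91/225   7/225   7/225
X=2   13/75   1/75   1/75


H(X,Y) = -Σ p(x,y) log₂ p(x,y)
  p(0,0)=13/45: -0.2889 × log₂(0.2889) = 0.5175
  p(0,1)=1/45: -0.0222 × log₂(0.0222) = 0.1220
  p(0,2)=1/45: -0.0222 × log₂(0.0222) = 0.1220
  p(1,0)=91/225: -0.4044 × log₂(0.4044) = 0.5282
  p(1,1)=7/225: -0.0311 × log₂(0.0311) = 0.1558
  p(1,2)=7/225: -0.0311 × log₂(0.0311) = 0.1558
  p(2,0)=13/75: -0.1733 × log₂(0.1733) = 0.4383
  p(2,1)=1/75: -0.0133 × log₂(0.0133) = 0.0831
  p(2,2)=1/75: -0.0133 × log₂(0.0133) = 0.0831
H(X,Y) = 2.2057 bits


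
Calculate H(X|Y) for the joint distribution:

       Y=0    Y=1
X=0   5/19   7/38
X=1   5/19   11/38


H(X|Y) = Σ_y p(y) H(X|Y=y)
  p(Y=0) = 10/19, H(X|Y=0) = 1.0000
  p(Y=1) = 9/19, H(X|Y=1) = 0.9641
H(X|Y) = 0.5263×1.0000 + 0.4737×0.9641 = 0.9830 bits


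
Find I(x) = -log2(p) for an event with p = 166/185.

Information content I(x) = -log₂(p(x))
I = -log₂(166/185) = -log₂(0.8973)
I = 0.1563 bits


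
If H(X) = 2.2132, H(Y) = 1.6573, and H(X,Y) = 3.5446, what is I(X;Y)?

I(X;Y) = H(X) + H(Y) - H(X,Y)
I(X;Y) = 2.2132 + 1.6573 - 3.5446 = 0.3259 bits


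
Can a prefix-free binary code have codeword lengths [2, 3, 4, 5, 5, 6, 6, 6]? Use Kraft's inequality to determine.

Kraft inequality: Σ 2^(-l_i) ≤ 1 for prefix-free code
Calculating: 2^(-2) + 2^(-3) + 2^(-4) + 2^(-5) + 2^(-5) + 2^(-6) + 2^(-6) + 2^(-6)
= 0.25 + 0.125 + 0.0625 + 0.03125 + 0.03125 + 0.015625 + 0.015625 + 0.015625
= 0.5469
Since 0.5469 ≤ 1, prefix-free code exists


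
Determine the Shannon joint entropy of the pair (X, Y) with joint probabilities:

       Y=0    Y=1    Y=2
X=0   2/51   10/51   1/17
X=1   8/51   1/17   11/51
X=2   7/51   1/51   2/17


H(X,Y) = -Σ p(x,y) log₂ p(x,y)
  p(0,0)=2/51: -0.0392 × log₂(0.0392) = 0.1832
  p(0,1)=10/51: -0.1961 × log₂(0.1961) = 0.4609
  p(0,2)=1/17: -0.0588 × log₂(0.0588) = 0.2404
  p(1,0)=8/51: -0.1569 × log₂(0.1569) = 0.4192
  p(1,1)=1/17: -0.0588 × log₂(0.0588) = 0.2404
  p(1,2)=11/51: -0.2157 × log₂(0.2157) = 0.4773
  p(2,0)=7/51: -0.1373 × log₂(0.1373) = 0.3932
  p(2,1)=1/51: -0.0196 × log₂(0.0196) = 0.1112
  p(2,2)=2/17: -0.1176 × log₂(0.1176) = 0.3632
H(X,Y) = 2.8892 bits


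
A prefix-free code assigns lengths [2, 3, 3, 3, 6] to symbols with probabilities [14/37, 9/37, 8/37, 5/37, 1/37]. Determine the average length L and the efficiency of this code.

Average length L = Σ p_i × l_i = 2.7027 bits
Entropy H = 2.0353 bits
Efficiency η = H/L × 100% = 75.31%


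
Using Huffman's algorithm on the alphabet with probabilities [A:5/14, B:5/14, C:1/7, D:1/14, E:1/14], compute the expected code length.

Huffman tree construction:
Combine smallest probabilities repeatedly
Resulting codes:
  A: 11 (length 2)
  B: 0 (length 1)
  C: 100 (length 3)
  D: 1010 (length 4)
  E: 1011 (length 4)
Average length = Σ p(s) × length(s) = 2.0714 bits


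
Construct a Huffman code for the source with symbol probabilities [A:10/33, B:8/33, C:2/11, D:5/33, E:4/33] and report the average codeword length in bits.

Huffman tree construction:
Combine smallest probabilities repeatedly
Resulting codes:
  A: 11 (length 2)
  B: 01 (length 2)
  C: 00 (length 2)
  D: 101 (length 3)
  E: 100 (length 3)
Average length = Σ p(s) × length(s) = 2.2727 bits


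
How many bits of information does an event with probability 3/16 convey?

Information content I(x) = -log₂(p(x))
I = -log₂(3/16) = -log₂(0.1875)
I = 2.4150 bits


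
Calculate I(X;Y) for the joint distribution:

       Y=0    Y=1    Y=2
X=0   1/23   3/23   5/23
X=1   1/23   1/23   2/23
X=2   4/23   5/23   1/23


H(X) = 1.4910, H(Y) = 1.5653, H(X,Y) = 2.8725
I(X;Y) = H(X) + H(Y) - H(X,Y) = 0.1838 bits


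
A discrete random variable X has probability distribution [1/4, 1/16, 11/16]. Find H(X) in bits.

H(X) = -Σ p(x) log₂ p(x)
  -1/4 × log₂(1/4) = 0.5000
  -1/16 × log₂(1/16) = 0.2500
  -11/16 × log₂(11/16) = 0.3716
H(X) = 1.1216 bits


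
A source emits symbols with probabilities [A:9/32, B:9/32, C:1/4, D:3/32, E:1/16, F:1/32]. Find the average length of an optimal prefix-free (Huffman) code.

Huffman tree construction:
Combine smallest probabilities repeatedly
Resulting codes:
  A: 10 (length 2)
  B: 11 (length 2)
  C: 01 (length 2)
  D: 000 (length 3)
  E: 0011 (length 4)
  F: 0010 (length 4)
Average length = Σ p(s) × length(s) = 2.2812 bits


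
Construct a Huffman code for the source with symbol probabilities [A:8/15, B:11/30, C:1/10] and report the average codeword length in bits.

Huffman tree construction:
Combine smallest probabilities repeatedly
Resulting codes:
  A: 1 (length 1)
  B: 01 (length 2)
  C: 00 (length 2)
Average length = Σ p(s) × length(s) = 1.4667 bits


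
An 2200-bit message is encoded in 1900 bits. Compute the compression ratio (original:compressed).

Compression ratio = Original / Compressed
= 2200 / 1900 = 1.16:1


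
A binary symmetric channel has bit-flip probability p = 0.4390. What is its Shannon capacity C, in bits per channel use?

For BSC with error probability p:
C = 1 - H(p) where H(p) is binary entropy
H(0.4390) = -0.4390 × log₂(0.4390) - 0.5610 × log₂(0.5610)
H(p) = 0.9892
C = 1 - 0.9892 = 0.0108 bits/use


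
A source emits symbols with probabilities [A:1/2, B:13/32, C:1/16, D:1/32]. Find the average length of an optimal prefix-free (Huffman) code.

Huffman tree construction:
Combine smallest probabilities repeatedly
Resulting codes:
  A: 0 (length 1)
  B: 11 (length 2)
  C: 101 (length 3)
  D: 100 (length 3)
Average length = Σ p(s) × length(s) = 1.5938 bits


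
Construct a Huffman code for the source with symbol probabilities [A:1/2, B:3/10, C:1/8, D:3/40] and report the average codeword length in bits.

Huffman tree construction:
Combine smallest probabilities repeatedly
Resulting codes:
  A: 0 (length 1)
  B: 11 (length 2)
  C: 101 (length 3)
  D: 100 (length 3)
Average length = Σ p(s) × length(s) = 1.7000 bits


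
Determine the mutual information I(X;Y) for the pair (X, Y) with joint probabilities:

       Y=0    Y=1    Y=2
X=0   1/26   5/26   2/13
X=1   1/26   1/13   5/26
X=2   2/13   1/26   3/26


H(X) = 1.5766, H(Y) = 1.5262, H(X,Y) = 2.9322
I(X;Y) = H(X) + H(Y) - H(X,Y) = 0.1707 bits


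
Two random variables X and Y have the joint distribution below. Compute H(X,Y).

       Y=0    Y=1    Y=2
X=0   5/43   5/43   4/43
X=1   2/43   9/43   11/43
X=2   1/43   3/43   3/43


H(X,Y) = -Σ p(x,y) log₂ p(x,y)
  p(0,0)=5/43: -0.1163 × log₂(0.1163) = 0.3610
  p(0,1)=5/43: -0.1163 × log₂(0.1163) = 0.3610
  p(0,2)=4/43: -0.0930 × log₂(0.0930) = 0.3187
  p(1,0)=2/43: -0.0465 × log₂(0.0465) = 0.2059
  p(1,1)=9/43: -0.2093 × log₂(0.2093) = 0.4723
  p(1,2)=11/43: -0.2558 × log₂(0.2558) = 0.5031
  p(2,0)=1/43: -0.0233 × log₂(0.0233) = 0.1262
  p(2,1)=3/43: -0.0698 × log₂(0.0698) = 0.2680
  p(2,2)=3/43: -0.0698 × log₂(0.0698) = 0.2680
H(X,Y) = 2.8841 bits


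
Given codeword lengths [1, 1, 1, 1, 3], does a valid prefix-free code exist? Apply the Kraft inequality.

Kraft inequality: Σ 2^(-l_i) ≤ 1 for prefix-free code
Calculating: 2^(-1) + 2^(-1) + 2^(-1) + 2^(-1) + 2^(-3)
= 0.5 + 0.5 + 0.5 + 0.5 + 0.125
= 2.1250
Since 2.1250 > 1, prefix-free code does not exist


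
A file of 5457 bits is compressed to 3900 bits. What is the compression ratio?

Compression ratio = Original / Compressed
= 5457 / 3900 = 1.40:1


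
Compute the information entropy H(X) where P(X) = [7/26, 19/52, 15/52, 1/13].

H(X) = -Σ p(x) log₂ p(x)
  -7/26 × log₂(7/26) = 0.5097
  -19/52 × log₂(19/52) = 0.5307
  -15/52 × log₂(15/52) = 0.5174
  -1/13 × log₂(1/13) = 0.2846
H(X) = 1.8424 bits


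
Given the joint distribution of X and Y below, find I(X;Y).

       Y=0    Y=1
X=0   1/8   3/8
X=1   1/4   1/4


H(X) = 1.0000, H(Y) = 0.9544, H(X,Y) = 1.9056
I(X;Y) = H(X) + H(Y) - H(X,Y) = 0.0488 bits


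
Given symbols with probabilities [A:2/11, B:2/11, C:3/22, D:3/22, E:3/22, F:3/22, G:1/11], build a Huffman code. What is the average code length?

Huffman tree construction:
Combine smallest probabilities repeatedly
Resulting codes:
  A: 111 (length 3)
  B: 00 (length 2)
  C: 011 (length 3)
  D: 100 (length 3)
  E: 101 (length 3)
  F: 110 (length 3)
  G: 010 (length 3)
Average length = Σ p(s) × length(s) = 2.8182 bits


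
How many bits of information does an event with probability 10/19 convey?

Information content I(x) = -log₂(p(x))
I = -log₂(10/19) = -log₂(0.5263)
I = 0.9260 bits


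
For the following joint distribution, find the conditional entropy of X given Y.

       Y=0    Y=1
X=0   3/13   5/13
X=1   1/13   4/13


H(X|Y) = Σ_y p(y) H(X|Y=y)
  p(Y=0) = 4/13, H(X|Y=0) = 0.8113
  p(Y=1) = 9/13, H(X|Y=1) = 0.9911
H(X|Y) = 0.3077×0.8113 + 0.6923×0.9911 = 0.9358 bits


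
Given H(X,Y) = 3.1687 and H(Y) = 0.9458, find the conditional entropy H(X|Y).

Chain rule: H(X,Y) = H(X|Y) + H(Y)
H(X|Y) = H(X,Y) - H(Y) = 3.1687 - 0.9458 = 2.2229 bits


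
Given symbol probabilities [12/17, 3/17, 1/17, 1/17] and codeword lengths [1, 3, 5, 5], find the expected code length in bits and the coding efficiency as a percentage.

Average length L = Σ p_i × l_i = 1.8235 bits
Entropy H = 1.2772 bits
Efficiency η = H/L × 100% = 70.04%


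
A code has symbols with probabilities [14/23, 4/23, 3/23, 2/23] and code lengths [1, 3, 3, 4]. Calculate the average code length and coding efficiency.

Average length L = Σ p_i × l_i = 1.8696 bits
Entropy H = 1.5645 bits
Efficiency η = H/L × 100% = 83.68%


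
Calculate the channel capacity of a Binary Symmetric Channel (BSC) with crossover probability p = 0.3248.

For BSC with error probability p:
C = 1 - H(p) where H(p) is binary entropy
H(0.3248) = -0.3248 × log₂(0.3248) - 0.6752 × log₂(0.6752)
H(p) = 0.9095
C = 1 - 0.9095 = 0.0905 bits/use


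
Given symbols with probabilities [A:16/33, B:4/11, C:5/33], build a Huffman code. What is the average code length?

Huffman tree construction:
Combine smallest probabilities repeatedly
Resulting codes:
  A: 0 (length 1)
  B: 11 (length 2)
  C: 10 (length 2)
Average length = Σ p(s) × length(s) = 1.5152 bits


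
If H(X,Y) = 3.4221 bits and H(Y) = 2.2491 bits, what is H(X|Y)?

Chain rule: H(X,Y) = H(X|Y) + H(Y)
H(X|Y) = H(X,Y) - H(Y) = 3.4221 - 2.2491 = 1.173 bits


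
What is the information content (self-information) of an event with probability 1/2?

Information content I(x) = -log₂(p(x))
I = -log₂(1/2) = -log₂(0.5000)
I = 1.0000 bits


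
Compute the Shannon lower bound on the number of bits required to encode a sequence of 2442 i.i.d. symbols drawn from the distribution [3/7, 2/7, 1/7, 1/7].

Entropy H = 1.8424 bits/symbol
Minimum bits = H × n = 1.8424 × 2442
= 4499.07 bits


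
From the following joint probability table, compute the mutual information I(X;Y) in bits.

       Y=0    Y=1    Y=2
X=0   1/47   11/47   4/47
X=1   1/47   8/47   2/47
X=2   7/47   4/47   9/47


H(X) = 1.5441, H(Y) = 1.4870, H(X,Y) = 2.8262
I(X;Y) = H(X) + H(Y) - H(X,Y) = 0.2050 bits


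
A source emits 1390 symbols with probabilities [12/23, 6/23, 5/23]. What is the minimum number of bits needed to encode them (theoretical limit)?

Entropy H = 1.4740 bits/symbol
Minimum bits = H × n = 1.4740 × 1390
= 2048.92 bits


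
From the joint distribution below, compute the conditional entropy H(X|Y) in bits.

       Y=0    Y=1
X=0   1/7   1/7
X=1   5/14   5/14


H(X|Y) = Σ_y p(y) H(X|Y=y)
  p(Y=0) = 1/2, H(X|Y=0) = 0.8631
  p(Y=1) = 1/2, H(X|Y=1) = 0.8631
H(X|Y) = 0.5000×0.8631 + 0.5000×0.8631 = 0.8631 bits


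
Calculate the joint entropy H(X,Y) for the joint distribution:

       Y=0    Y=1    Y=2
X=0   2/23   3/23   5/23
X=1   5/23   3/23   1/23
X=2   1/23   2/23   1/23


H(X,Y) = -Σ p(x,y) log₂ p(x,y)
  p(0,0)=2/23: -0.0870 × log₂(0.0870) = 0.3064
  p(0,1)=3/23: -0.1304 × log₂(0.1304) = 0.3833
  p(0,2)=5/23: -0.2174 × log₂(0.2174) = 0.4786
  p(1,0)=5/23: -0.2174 × log₂(0.2174) = 0.4786
  p(1,1)=3/23: -0.1304 × log₂(0.1304) = 0.3833
  p(1,2)=1/23: -0.0435 × log₂(0.0435) = 0.1967
  p(2,0)=1/23: -0.0435 × log₂(0.0435) = 0.1967
  p(2,1)=2/23: -0.0870 × log₂(0.0870) = 0.3064
  p(2,2)=1/23: -0.0435 × log₂(0.0435) = 0.1967
H(X,Y) = 2.9266 bits


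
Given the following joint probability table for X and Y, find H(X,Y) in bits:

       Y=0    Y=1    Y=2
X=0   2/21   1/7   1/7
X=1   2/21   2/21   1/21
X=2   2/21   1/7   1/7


H(X,Y) = -Σ p(x,y) log₂ p(x,y)
  p(0,0)=2/21: -0.0952 × log₂(0.0952) = 0.3231
  p(0,1)=1/7: -0.1429 × log₂(0.1429) = 0.4011
  p(0,2)=1/7: -0.1429 × log₂(0.1429) = 0.4011
  p(1,0)=2/21: -0.0952 × log₂(0.0952) = 0.3231
  p(1,1)=2/21: -0.0952 × log₂(0.0952) = 0.3231
  p(1,2)=1/21: -0.0476 × log₂(0.0476) = 0.2092
  p(2,0)=2/21: -0.0952 × log₂(0.0952) = 0.3231
  p(2,1)=1/7: -0.1429 × log₂(0.1429) = 0.4011
  p(2,2)=1/7: -0.1429 × log₂(0.1429) = 0.4011
H(X,Y) = 3.1057 bits


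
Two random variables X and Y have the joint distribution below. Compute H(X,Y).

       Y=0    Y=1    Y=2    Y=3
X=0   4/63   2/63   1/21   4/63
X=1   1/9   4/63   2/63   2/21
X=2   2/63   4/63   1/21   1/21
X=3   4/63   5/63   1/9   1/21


H(X,Y) = -Σ p(x,y) log₂ p(x,y)
  p(0,0)=4/63: -0.0635 × log₂(0.0635) = 0.2525
  p(0,1)=2/63: -0.0317 × log₂(0.0317) = 0.1580
  p(0,2)=1/21: -0.0476 × log₂(0.0476) = 0.2092
  p(0,3)=4/63: -0.0635 × log₂(0.0635) = 0.2525
  p(1,0)=1/9: -0.1111 × log₂(0.1111) = 0.3522
  p(1,1)=4/63: -0.0635 × log₂(0.0635) = 0.2525
  p(1,2)=2/63: -0.0317 × log₂(0.0317) = 0.1580
  p(1,3)=2/21: -0.0952 × log₂(0.0952) = 0.3231
  p(2,0)=2/63: -0.0317 × log₂(0.0317) = 0.1580
  p(2,1)=4/63: -0.0635 × log₂(0.0635) = 0.2525
  p(2,2)=1/21: -0.0476 × log₂(0.0476) = 0.2092
  p(2,3)=1/21: -0.0476 × log₂(0.0476) = 0.2092
  p(3,0)=4/63: -0.0635 × log₂(0.0635) = 0.2525
  p(3,1)=5/63: -0.0794 × log₂(0.0794) = 0.2901
  p(3,2)=1/9: -0.1111 × log₂(0.1111) = 0.3522
  p(3,3)=1/21: -0.0476 × log₂(0.0476) = 0.2092
H(X,Y) = 3.8909 bits


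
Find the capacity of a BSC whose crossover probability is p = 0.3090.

For BSC with error probability p:
C = 1 - H(p) where H(p) is binary entropy
H(0.3090) = -0.3090 × log₂(0.3090) - 0.6910 × log₂(0.6910)
H(p) = 0.8920
C = 1 - 0.8920 = 0.1080 bits/use


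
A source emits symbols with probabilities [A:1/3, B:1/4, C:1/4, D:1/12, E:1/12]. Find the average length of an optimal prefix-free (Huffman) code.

Huffman tree construction:
Combine smallest probabilities repeatedly
Resulting codes:
  A: 11 (length 2)
  B: 01 (length 2)
  C: 10 (length 2)
  D: 000 (length 3)
  E: 001 (length 3)
Average length = Σ p(s) × length(s) = 2.1667 bits


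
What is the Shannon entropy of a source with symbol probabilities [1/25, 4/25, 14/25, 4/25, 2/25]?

H(X) = -Σ p(x) log₂ p(x)
  -1/25 × log₂(1/25) = 0.1858
  -4/25 × log₂(4/25) = 0.4230
  -14/25 × log₂(14/25) = 0.4684
  -4/25 × log₂(4/25) = 0.4230
  -2/25 × log₂(2/25) = 0.2915
H(X) = 1.7917 bits


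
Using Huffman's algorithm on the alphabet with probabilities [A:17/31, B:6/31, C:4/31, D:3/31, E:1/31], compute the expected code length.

Huffman tree construction:
Combine smallest probabilities repeatedly
Resulting codes:
  A: 1 (length 1)
  B: 00 (length 2)
  C: 010 (length 3)
  D: 0111 (length 4)
  E: 0110 (length 4)
Average length = Σ p(s) × length(s) = 1.8387 bits


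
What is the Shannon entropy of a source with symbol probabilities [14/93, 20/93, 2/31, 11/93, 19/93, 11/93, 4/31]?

H(X) = -Σ p(x) log₂ p(x)
  -14/93 × log₂(14/93) = 0.4112
  -20/93 × log₂(20/93) = 0.4768
  -2/31 × log₂(2/31) = 0.2551
  -11/93 × log₂(11/93) = 0.3643
  -19/93 × log₂(19/93) = 0.4681
  -11/93 × log₂(11/93) = 0.3643
  -4/31 × log₂(4/31) = 0.3812
H(X) = 2.7210 bits


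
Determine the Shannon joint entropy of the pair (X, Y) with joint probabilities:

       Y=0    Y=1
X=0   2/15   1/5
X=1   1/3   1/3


H(X,Y) = -Σ p(x,y) log₂ p(x,y)
  p(0,0)=2/15: -0.1333 × log₂(0.1333) = 0.3876
  p(0,1)=1/5: -0.2000 × log₂(0.2000) = 0.4644
  p(1,0)=1/3: -0.3333 × log₂(0.3333) = 0.5283
  p(1,1)=1/3: -0.3333 × log₂(0.3333) = 0.5283
H(X,Y) = 1.9086 bits


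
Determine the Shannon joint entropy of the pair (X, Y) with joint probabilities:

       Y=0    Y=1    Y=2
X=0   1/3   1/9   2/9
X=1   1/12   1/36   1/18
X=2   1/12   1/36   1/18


H(X,Y) = -Σ p(x,y) log₂ p(x,y)
  p(0,0)=1/3: -0.3333 × log₂(0.3333) = 0.5283
  p(0,1)=1/9: -0.1111 × log₂(0.1111) = 0.3522
  p(0,2)=2/9: -0.2222 × log₂(0.2222) = 0.4822
  p(1,0)=1/12: -0.0833 × log₂(0.0833) = 0.2987
  p(1,1)=1/36: -0.0278 × log₂(0.0278) = 0.1436
  p(1,2)=1/18: -0.0556 × log₂(0.0556) = 0.2317
  p(2,0)=1/12: -0.0833 × log₂(0.0833) = 0.2987
  p(2,1)=1/36: -0.0278 × log₂(0.0278) = 0.1436
  p(2,2)=1/18: -0.0556 × log₂(0.0556) = 0.2317
H(X,Y) = 2.7108 bits


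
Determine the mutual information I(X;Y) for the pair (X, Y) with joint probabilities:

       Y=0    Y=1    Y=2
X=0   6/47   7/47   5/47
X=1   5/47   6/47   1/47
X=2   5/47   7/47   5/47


H(X) = 1.5638, H(Y) = 1.5441, H(X,Y) = 3.0703
I(X;Y) = H(X) + H(Y) - H(X,Y) = 0.0376 bits


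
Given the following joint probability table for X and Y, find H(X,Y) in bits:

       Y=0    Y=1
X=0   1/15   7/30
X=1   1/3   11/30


H(X,Y) = -Σ p(x,y) log₂ p(x,y)
  p(0,0)=1/15: -0.0667 × log₂(0.0667) = 0.2605
  p(0,1)=7/30: -0.2333 × log₂(0.2333) = 0.4899
  p(1,0)=1/3: -0.3333 × log₂(0.3333) = 0.5283
  p(1,1)=11/30: -0.3667 × log₂(0.3667) = 0.5307
H(X,Y) = 1.8094 bits


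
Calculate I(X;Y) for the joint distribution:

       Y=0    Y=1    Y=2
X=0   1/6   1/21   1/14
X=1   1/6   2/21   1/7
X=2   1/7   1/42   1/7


H(X) = 1.5682, H(Y) = 1.4710, H(X,Y) = 2.9974
I(X;Y) = H(X) + H(Y) - H(X,Y) = 0.0419 bits


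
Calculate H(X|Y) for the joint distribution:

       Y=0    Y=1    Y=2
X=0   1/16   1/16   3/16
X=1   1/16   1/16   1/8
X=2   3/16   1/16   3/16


H(X|Y) = Σ_y p(y) H(X|Y=y)
  p(Y=0) = 5/16, H(X|Y=0) = 1.3710
  p(Y=1) = 3/16, H(X|Y=1) = 1.5850
  p(Y=2) = 1/2, H(X|Y=2) = 1.5613
H(X|Y) = 0.3125×1.3710 + 0.1875×1.5850 + 0.5000×1.5613 = 1.5062 bits


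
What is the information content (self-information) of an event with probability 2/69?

Information content I(x) = -log₂(p(x))
I = -log₂(2/69) = -log₂(0.0290)
I = 5.1085 bits


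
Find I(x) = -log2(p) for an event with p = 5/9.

Information content I(x) = -log₂(p(x))
I = -log₂(5/9) = -log₂(0.5556)
I = 0.8480 bits


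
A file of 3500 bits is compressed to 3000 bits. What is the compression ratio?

Compression ratio = Original / Compressed
= 3500 / 3000 = 1.17:1


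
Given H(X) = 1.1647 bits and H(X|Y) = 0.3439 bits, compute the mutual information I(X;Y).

I(X;Y) = H(X) - H(X|Y)
I(X;Y) = 1.1647 - 0.3439 = 0.8208 bits


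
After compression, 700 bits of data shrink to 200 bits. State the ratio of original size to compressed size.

Compression ratio = Original / Compressed
= 700 / 200 = 3.50:1


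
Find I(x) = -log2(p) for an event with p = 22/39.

Information content I(x) = -log₂(p(x))
I = -log₂(22/39) = -log₂(0.5641)
I = 0.8260 bits


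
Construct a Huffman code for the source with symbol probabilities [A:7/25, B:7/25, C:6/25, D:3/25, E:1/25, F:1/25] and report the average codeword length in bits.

Huffman tree construction:
Combine smallest probabilities repeatedly
Resulting codes:
  A: 10 (length 2)
  B: 11 (length 2)
  C: 01 (length 2)
  D: 001 (length 3)
  E: 0000 (length 4)
  F: 0001 (length 4)
Average length = Σ p(s) × length(s) = 2.2800 bits


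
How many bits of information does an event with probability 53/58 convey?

Information content I(x) = -log₂(p(x))
I = -log₂(53/58) = -log₂(0.9138)
I = 0.1301 bits


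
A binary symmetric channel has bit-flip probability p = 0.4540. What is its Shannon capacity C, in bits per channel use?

For BSC with error probability p:
C = 1 - H(p) where H(p) is binary entropy
H(0.4540) = -0.4540 × log₂(0.4540) - 0.5460 × log₂(0.5460)
H(p) = 0.9939
C = 1 - 0.9939 = 0.0061 bits/use


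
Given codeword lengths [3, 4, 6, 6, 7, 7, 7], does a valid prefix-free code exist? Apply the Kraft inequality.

Kraft inequality: Σ 2^(-l_i) ≤ 1 for prefix-free code
Calculating: 2^(-3) + 2^(-4) + 2^(-6) + 2^(-6) + 2^(-7) + 2^(-7) + 2^(-7)
= 0.125 + 0.0625 + 0.015625 + 0.015625 + 0.0078125 + 0.0078125 + 0.0078125
= 0.2422
Since 0.2422 ≤ 1, prefix-free code exists


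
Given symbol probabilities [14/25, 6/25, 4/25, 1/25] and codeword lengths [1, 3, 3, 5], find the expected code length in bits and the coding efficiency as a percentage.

Average length L = Σ p_i × l_i = 1.9600 bits
Entropy H = 1.5713 bits
Efficiency η = H/L × 100% = 80.17%


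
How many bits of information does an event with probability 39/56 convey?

Information content I(x) = -log₂(p(x))
I = -log₂(39/56) = -log₂(0.6964)
I = 0.5220 bits


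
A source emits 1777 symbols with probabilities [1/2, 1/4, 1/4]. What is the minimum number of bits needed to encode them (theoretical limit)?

Entropy H = 1.5000 bits/symbol
Minimum bits = H × n = 1.5000 × 1777
= 2665.50 bits


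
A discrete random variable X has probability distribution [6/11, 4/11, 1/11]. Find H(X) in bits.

H(X) = -Σ p(x) log₂ p(x)
  -6/11 × log₂(6/11) = 0.4770
  -4/11 × log₂(4/11) = 0.5307
  -1/11 × log₂(1/11) = 0.3145
H(X) = 1.3222 bits


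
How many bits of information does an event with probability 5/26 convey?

Information content I(x) = -log₂(p(x))
I = -log₂(5/26) = -log₂(0.1923)
I = 2.3785 bits


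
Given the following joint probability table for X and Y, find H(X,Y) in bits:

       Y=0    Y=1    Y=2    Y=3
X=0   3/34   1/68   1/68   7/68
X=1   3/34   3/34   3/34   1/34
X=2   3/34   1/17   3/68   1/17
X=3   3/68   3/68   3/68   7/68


H(X,Y) = -Σ p(x,y) log₂ p(x,y)
  p(0,0)=3/34: -0.0882 × log₂(0.0882) = 0.3090
  p(0,1)=1/68: -0.0147 × log₂(0.0147) = 0.0895
  p(0,2)=1/68: -0.0147 × log₂(0.0147) = 0.0895
  p(0,3)=7/68: -0.1029 × log₂(0.1029) = 0.3377
  p(1,0)=3/34: -0.0882 × log₂(0.0882) = 0.3090
  p(1,1)=3/34: -0.0882 × log₂(0.0882) = 0.3090
  p(1,2)=3/34: -0.0882 × log₂(0.0882) = 0.3090
  p(1,3)=1/34: -0.0294 × log₂(0.0294) = 0.1496
  p(2,0)=3/34: -0.0882 × log₂(0.0882) = 0.3090
  p(2,1)=1/17: -0.0588 × log₂(0.0588) = 0.2404
  p(2,2)=3/68: -0.0441 × log₂(0.0441) = 0.1986
  p(2,3)=1/17: -0.0588 × log₂(0.0588) = 0.2404
  p(3,0)=3/68: -0.0441 × log₂(0.0441) = 0.1986
  p(3,1)=3/68: -0.0441 × log₂(0.0441) = 0.1986
  p(3,2)=3/68: -0.0441 × log₂(0.0441) = 0.1986
  p(3,3)=7/68: -0.1029 × log₂(0.1029) = 0.3377
H(X,Y) = 3.8246 bits


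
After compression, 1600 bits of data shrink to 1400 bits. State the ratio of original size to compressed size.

Compression ratio = Original / Compressed
= 1600 / 1400 = 1.14:1


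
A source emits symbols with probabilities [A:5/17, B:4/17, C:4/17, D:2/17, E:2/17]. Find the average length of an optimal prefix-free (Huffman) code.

Huffman tree construction:
Combine smallest probabilities repeatedly
Resulting codes:
  A: 11 (length 2)
  B: 00 (length 2)
  C: 01 (length 2)
  D: 100 (length 3)
  E: 101 (length 3)
Average length = Σ p(s) × length(s) = 2.2353 bits


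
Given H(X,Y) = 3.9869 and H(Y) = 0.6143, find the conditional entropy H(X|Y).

Chain rule: H(X,Y) = H(X|Y) + H(Y)
H(X|Y) = H(X,Y) - H(Y) = 3.9869 - 0.6143 = 3.3726 bits


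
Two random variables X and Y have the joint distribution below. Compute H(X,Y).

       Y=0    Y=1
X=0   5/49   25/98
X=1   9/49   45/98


H(X,Y) = -Σ p(x,y) log₂ p(x,y)
  p(0,0)=5/49: -0.1020 × log₂(0.1020) = 0.3360
  p(0,1)=25/98: -0.2551 × log₂(0.2551) = 0.5028
  p(1,0)=9/49: -0.1837 × log₂(0.1837) = 0.4490
  p(1,1)=45/98: -0.4592 × log₂(0.4592) = 0.5156
H(X,Y) = 1.8034 bits


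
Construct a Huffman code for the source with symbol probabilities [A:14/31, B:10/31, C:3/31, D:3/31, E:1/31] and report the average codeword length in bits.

Huffman tree construction:
Combine smallest probabilities repeatedly
Resulting codes:
  A: 0 (length 1)
  B: 11 (length 2)
  C: 1011 (length 4)
  D: 100 (length 3)
  E: 1010 (length 4)
Average length = Σ p(s) × length(s) = 1.9032 bits


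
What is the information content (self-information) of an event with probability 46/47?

Information content I(x) = -log₂(p(x))
I = -log₂(46/47) = -log₂(0.9787)
I = 0.0310 bits


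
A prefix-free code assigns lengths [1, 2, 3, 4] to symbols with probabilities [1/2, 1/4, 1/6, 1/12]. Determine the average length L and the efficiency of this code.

Average length L = Σ p_i × l_i = 1.8333 bits
Entropy H = 1.7296 bits
Efficiency η = H/L × 100% = 94.34%


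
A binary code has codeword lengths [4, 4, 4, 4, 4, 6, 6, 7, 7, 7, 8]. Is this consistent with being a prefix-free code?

Kraft inequality: Σ 2^(-l_i) ≤ 1 for prefix-free code
Calculating: 2^(-4) + 2^(-4) + 2^(-4) + 2^(-4) + 2^(-4) + 2^(-6) + 2^(-6) + 2^(-7) + 2^(-7) + 2^(-7) + 2^(-8)
= 0.0625 + 0.0625 + 0.0625 + 0.0625 + 0.0625 + 0.015625 + 0.015625 + 0.0078125 + 0.0078125 + 0.0078125 + 0.00390625
= 0.3711
Since 0.3711 ≤ 1, prefix-free code exists


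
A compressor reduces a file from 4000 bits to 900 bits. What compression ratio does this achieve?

Compression ratio = Original / Compressed
= 4000 / 900 = 4.44:1


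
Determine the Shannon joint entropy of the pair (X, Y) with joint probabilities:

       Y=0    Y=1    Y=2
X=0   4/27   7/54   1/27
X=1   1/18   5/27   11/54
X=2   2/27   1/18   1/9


H(X,Y) = -Σ p(x,y) log₂ p(x,y)
  p(0,0)=4/27: -0.1481 × log₂(0.1481) = 0.4081
  p(0,1)=7/54: -0.1296 × log₂(0.1296) = 0.3821
  p(0,2)=1/27: -0.0370 × log₂(0.0370) = 0.1761
  p(1,0)=1/18: -0.0556 × log₂(0.0556) = 0.2317
  p(1,1)=5/27: -0.1852 × log₂(0.1852) = 0.4505
  p(1,2)=11/54: -0.2037 × log₂(0.2037) = 0.4676
  p(2,0)=2/27: -0.0741 × log₂(0.0741) = 0.2781
  p(2,1)=1/18: -0.0556 × log₂(0.0556) = 0.2317
  p(2,2)=1/9: -0.1111 × log₂(0.1111) = 0.3522
H(X,Y) = 2.9781 bits


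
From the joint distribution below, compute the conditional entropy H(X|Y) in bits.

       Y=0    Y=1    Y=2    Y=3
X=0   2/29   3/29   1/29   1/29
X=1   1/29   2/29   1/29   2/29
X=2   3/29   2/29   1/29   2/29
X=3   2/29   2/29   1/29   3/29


H(X|Y) = Σ_y p(y) H(X|Y=y)
  p(Y=0) = 8/29, H(X|Y=0) = 1.9056
  p(Y=1) = 9/29, H(X|Y=1) = 1.9749
  p(Y=2) = 4/29, H(X|Y=2) = 2.0000
  p(Y=3) = 8/29, H(X|Y=3) = 1.9056
H(X|Y) = 0.2759×1.9056 + 0.3103×1.9749 + 0.1379×2.0000 + 0.2759×1.9056 = 1.9402 bits


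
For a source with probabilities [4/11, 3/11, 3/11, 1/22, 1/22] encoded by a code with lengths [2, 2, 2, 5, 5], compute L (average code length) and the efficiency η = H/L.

Average length L = Σ p_i × l_i = 2.2727 bits
Entropy H = 1.9585 bits
Efficiency η = H/L × 100% = 86.18%


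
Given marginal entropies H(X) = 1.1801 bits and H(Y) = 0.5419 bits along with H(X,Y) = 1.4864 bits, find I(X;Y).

I(X;Y) = H(X) + H(Y) - H(X,Y)
I(X;Y) = 1.1801 + 0.5419 - 1.4864 = 0.2356 bits


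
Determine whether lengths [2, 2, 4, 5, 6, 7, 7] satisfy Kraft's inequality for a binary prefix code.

Kraft inequality: Σ 2^(-l_i) ≤ 1 for prefix-free code
Calculating: 2^(-2) + 2^(-2) + 2^(-4) + 2^(-5) + 2^(-6) + 2^(-7) + 2^(-7)
= 0.25 + 0.25 + 0.0625 + 0.03125 + 0.015625 + 0.0078125 + 0.0078125
= 0.6250
Since 0.6250 ≤ 1, prefix-free code exists


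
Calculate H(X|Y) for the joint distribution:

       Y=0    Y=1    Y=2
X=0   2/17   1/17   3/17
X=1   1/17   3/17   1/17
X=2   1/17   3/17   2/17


H(X|Y) = Σ_y p(y) H(X|Y=y)
  p(Y=0) = 4/17, H(X|Y=0) = 1.5000
  p(Y=1) = 7/17, H(X|Y=1) = 1.4488
  p(Y=2) = 6/17, H(X|Y=2) = 1.4591
H(X|Y) = 0.2353×1.5000 + 0.4118×1.4488 + 0.3529×1.4591 = 1.4645 bits


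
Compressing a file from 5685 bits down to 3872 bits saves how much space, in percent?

Space savings = (1 - Compressed/Original) × 100%
= (1 - 3872/5685) × 100%
= 31.89%


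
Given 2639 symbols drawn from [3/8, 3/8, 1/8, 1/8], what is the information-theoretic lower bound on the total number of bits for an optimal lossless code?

Entropy H = 1.8113 bits/symbol
Minimum bits = H × n = 1.8113 × 2639
= 4779.96 bits


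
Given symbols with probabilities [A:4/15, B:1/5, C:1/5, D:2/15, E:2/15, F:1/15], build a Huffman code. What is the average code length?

Huffman tree construction:
Combine smallest probabilities repeatedly
Resulting codes:
  A: 10 (length 2)
  B: 111 (length 3)
  C: 00 (length 2)
  D: 011 (length 3)
  E: 110 (length 3)
  F: 010 (length 3)
Average length = Σ p(s) × length(s) = 2.5333 bits


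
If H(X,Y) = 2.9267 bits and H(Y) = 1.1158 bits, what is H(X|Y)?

Chain rule: H(X,Y) = H(X|Y) + H(Y)
H(X|Y) = H(X,Y) - H(Y) = 2.9267 - 1.1158 = 1.8109 bits


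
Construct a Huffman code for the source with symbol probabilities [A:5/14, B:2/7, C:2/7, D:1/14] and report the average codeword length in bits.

Huffman tree construction:
Combine smallest probabilities repeatedly
Resulting codes:
  A: 11 (length 2)
  B: 01 (length 2)
  C: 10 (length 2)
  D: 00 (length 2)
Average length = Σ p(s) × length(s) = 2.0000 bits


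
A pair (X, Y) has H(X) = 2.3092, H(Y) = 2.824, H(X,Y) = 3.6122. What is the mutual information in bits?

I(X;Y) = H(X) + H(Y) - H(X,Y)
I(X;Y) = 2.3092 + 2.824 - 3.6122 = 1.521 bits


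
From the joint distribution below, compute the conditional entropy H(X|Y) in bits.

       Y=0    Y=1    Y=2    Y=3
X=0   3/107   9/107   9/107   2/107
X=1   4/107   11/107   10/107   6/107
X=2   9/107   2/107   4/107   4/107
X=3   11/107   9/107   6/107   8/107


H(X|Y) = Σ_y p(y) H(X|Y=y)
  p(Y=0) = 27/107, H(X|Y=0) = 1.8164
  p(Y=1) = 31/107, H(X|Y=1) = 1.8215
  p(Y=2) = 29/107, H(X|Y=2) = 1.9180
  p(Y=3) = 20/107, H(X|Y=3) = 1.8464
H(X|Y) = 0.2523×1.8164 + 0.2897×1.8215 + 0.2710×1.9180 + 0.1869×1.8464 = 1.8511 bits


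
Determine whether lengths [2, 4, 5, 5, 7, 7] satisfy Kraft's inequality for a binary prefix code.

Kraft inequality: Σ 2^(-l_i) ≤ 1 for prefix-free code
Calculating: 2^(-2) + 2^(-4) + 2^(-5) + 2^(-5) + 2^(-7) + 2^(-7)
= 0.25 + 0.0625 + 0.03125 + 0.03125 + 0.0078125 + 0.0078125
= 0.3906
Since 0.3906 ≤ 1, prefix-free code exists


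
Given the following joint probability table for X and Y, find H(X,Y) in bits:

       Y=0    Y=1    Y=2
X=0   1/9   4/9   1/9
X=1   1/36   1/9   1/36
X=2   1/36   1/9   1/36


H(X,Y) = -Σ p(x,y) log₂ p(x,y)
  p(0,0)=1/9: -0.1111 × log₂(0.1111) = 0.3522
  p(0,1)=4/9: -0.4444 × log₂(0.4444) = 0.5200
  p(0,2)=1/9: -0.1111 × log₂(0.1111) = 0.3522
  p(1,0)=1/36: -0.0278 × log₂(0.0278) = 0.1436
  p(1,1)=1/9: -0.1111 × log₂(0.1111) = 0.3522
  p(1,2)=1/36: -0.0278 × log₂(0.0278) = 0.1436
  p(2,0)=1/36: -0.0278 × log₂(0.0278) = 0.1436
  p(2,1)=1/9: -0.1111 × log₂(0.1111) = 0.3522
  p(2,2)=1/36: -0.0278 × log₂(0.0278) = 0.1436
H(X,Y) = 2.5033 bits


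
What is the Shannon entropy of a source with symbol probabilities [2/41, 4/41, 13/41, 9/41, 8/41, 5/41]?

H(X) = -Σ p(x) log₂ p(x)
  -2/41 × log₂(2/41) = 0.2126
  -4/41 × log₂(4/41) = 0.3276
  -13/41 × log₂(13/41) = 0.5254
  -9/41 × log₂(9/41) = 0.4802
  -8/41 × log₂(8/41) = 0.4600
  -5/41 × log₂(5/41) = 0.3702
H(X) = 2.3760 bits


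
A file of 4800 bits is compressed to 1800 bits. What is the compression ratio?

Compression ratio = Original / Compressed
= 4800 / 1800 = 2.67:1


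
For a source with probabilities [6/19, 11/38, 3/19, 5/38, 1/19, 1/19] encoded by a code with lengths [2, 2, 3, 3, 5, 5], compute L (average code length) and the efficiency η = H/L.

Average length L = Σ p_i × l_i = 2.6053 bits
Entropy H = 2.2955 bits
Efficiency η = H/L × 100% = 88.11%


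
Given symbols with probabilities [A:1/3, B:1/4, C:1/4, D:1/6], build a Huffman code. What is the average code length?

Huffman tree construction:
Combine smallest probabilities repeatedly
Resulting codes:
  A: 11 (length 2)
  B: 01 (length 2)
  C: 10 (length 2)
  D: 00 (length 2)
Average length = Σ p(s) × length(s) = 2.0000 bits
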